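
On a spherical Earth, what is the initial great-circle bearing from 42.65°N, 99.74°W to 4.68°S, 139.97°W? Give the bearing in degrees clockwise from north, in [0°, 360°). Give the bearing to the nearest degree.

228°

Δλ = -139.97 − -99.74 = -40.23°.
θ = atan2( sin Δλ · cos φ₂ , cos φ₁ · sin φ₂ − sin φ₁ · cos φ₂ · cos Δλ )
  = atan2(-0.64370, -0.57554) = -131.800° → normalised to [0°, 360°): 228.200°.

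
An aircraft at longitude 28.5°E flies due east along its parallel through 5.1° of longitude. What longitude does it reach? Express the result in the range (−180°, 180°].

Start at +28.5°; shift +5.1° → +33.6°.
+33.6° already lies in (−180°, 180°].

33.6°E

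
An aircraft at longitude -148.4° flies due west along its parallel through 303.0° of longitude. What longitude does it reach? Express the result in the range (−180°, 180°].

Start at -148.4°; shift −303.0° → -451.4°.
-451.4° lies outside (−180°, 180°]; add 360° → -91.4°.

-91.4°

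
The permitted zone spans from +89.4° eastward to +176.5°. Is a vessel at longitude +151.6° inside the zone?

Band width going east from +89.4° to +176.5°: ((176.5 − 89.4) mod 360) = 87.1°.
Offset of +151.6° east of the west edge: ((151.6 − 89.4) mod 360) = 62.2°.
62.2° ≤ 87.1° ⇒ inside.

Yes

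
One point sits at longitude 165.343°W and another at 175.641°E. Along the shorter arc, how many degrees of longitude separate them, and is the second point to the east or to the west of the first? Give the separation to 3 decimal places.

19.016° west

Raw difference: 175.641 − -165.343 = 340.984°.
Normalise into (−180°, 180°]: 340.984° − 360° = -19.016°.
Negative ⇒ the second point lies to the west; separation 19.016°.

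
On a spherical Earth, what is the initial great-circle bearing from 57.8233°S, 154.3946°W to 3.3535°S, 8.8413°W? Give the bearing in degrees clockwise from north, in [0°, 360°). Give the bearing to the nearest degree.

Δλ = -8.8413 − -154.3946 = 145.5533°.
θ = atan2( sin Δλ · cos φ₂ , cos φ₁ · sin φ₂ − sin φ₁ · cos φ₂ · cos Δλ )
  = atan2(0.56467, -0.72795) = 142.199° → normalised to [0°, 360°): 142.199°.

142°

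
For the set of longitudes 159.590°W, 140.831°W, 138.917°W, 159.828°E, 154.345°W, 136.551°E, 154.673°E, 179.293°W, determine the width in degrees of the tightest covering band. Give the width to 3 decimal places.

Sort the longitudes: -179.293°, -159.590°, -154.345°, -140.831°, -138.917°, +136.551°, +154.673°, +159.828°.
Eastward gaps between consecutive values (wrapping around): 19.703°, 5.245°, 13.514°, 1.914°, 275.468°, 18.122°, 5.155°, 20.879°.
Largest gap = 275.468° ⇒ minimal covering band is its complement: 360° − 275.468° = 84.532°.
Band runs from +136.551° eastward to -138.917°, crossing the antimeridian.

84.532°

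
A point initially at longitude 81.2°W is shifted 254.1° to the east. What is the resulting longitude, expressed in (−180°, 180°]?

Start at -81.2°; shift +254.1° → +172.9°.
+172.9° already lies in (−180°, 180°].

172.9°E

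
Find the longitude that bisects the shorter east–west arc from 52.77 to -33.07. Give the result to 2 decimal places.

Signed shortest Δλ from +52.77° to -33.07° is -85.84°.
Midpoint longitude = +52.77° + (-85.84°)/2 = +52.77° − 42.92° = +9.85°.

+9.85°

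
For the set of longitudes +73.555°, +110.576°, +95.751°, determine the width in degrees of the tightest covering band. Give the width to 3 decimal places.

37.021°

Sort the longitudes: +73.555°, +95.751°, +110.576°.
Eastward gaps between consecutive values (wrapping around): 22.196°, 14.825°, 322.979°.
Largest gap = 322.979° ⇒ minimal covering band is its complement: 360° − 322.979° = 37.021°.
Band runs from +73.555° eastward to +110.576°.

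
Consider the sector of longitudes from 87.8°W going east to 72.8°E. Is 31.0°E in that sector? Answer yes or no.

Band width going east from -87.8° to +72.8°: ((72.8 − -87.8) mod 360) = 160.6°.
Offset of +31.0° east of the west edge: ((31.0 − -87.8) mod 360) = 118.8°.
118.8° ≤ 160.6° ⇒ inside.

Yes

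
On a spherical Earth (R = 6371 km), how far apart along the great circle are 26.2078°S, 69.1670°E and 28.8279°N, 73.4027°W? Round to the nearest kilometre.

16327 km

Δλ = -73.4027 − 69.1670 = -142.5697°.
Δφ = 28.8279 − -26.2078 = 55.0357°.
a = sin²(Δφ/2) + cos φ₁ · cos φ₂ · sin²(Δλ/2) = 0.918555.
c = 2·atan2(√a, √(1−a)) = 2.56277 rad → d = 6371·c ≈ 16327.44 km.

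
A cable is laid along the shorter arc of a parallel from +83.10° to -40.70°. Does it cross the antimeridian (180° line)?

No

Signed shortest Δλ = ((-40.70 − 83.10 + 180) mod 360) − 180 = -123.8°.
Going west by 123.8° from +83.10° reaches -40.70° without touching 180°.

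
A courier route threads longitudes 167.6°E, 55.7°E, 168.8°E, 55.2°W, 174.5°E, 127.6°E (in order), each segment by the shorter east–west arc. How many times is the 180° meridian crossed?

Leg 1: +167.6° → +55.7°, shortest Δλ = -111.9° (west) — does not cross 180°.
Leg 2: +55.7° → +168.8°, shortest Δλ = 113.1° (east) — does not cross 180°.
Leg 3: +168.8° → -55.2°, shortest Δλ = 136.0° (east) — crosses 180°.
Leg 4: -55.2° → +174.5°, shortest Δλ = -130.3° (west) — crosses 180°.
Leg 5: +174.5° → +127.6°, shortest Δλ = -46.9° (west) — does not cross 180°.
Total crossings: 2.

2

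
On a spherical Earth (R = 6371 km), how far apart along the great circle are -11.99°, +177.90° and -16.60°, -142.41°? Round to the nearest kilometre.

4300 km

Δλ = -142.41 − 177.90 = -320.31°; wrapped into (−180°, 180°]: 39.69°.
Δφ = -16.60 − -11.99 = -4.61°.
a = sin²(Δφ/2) + cos φ₁ · cos φ₂ · sin²(Δλ/2) = 0.109650.
c = 2·atan2(√a, √(1−a)) = 0.67501 rad → d = 6371·c ≈ 4300.49 km.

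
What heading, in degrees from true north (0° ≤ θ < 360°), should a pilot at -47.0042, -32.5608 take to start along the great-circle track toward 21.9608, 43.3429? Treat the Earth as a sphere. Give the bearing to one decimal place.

65.0°

Δλ = 43.3429 − -32.5608 = 75.9037°.
θ = atan2( sin Δλ · cos φ₂ , cos φ₁ · sin φ₂ − sin φ₁ · cos φ₂ · cos Δλ )
  = atan2(0.89951, 0.42024) = 64.959° → normalised to [0°, 360°): 64.959°.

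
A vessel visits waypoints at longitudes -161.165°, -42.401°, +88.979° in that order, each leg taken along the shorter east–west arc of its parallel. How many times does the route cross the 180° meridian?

0

Leg 1: -161.165° → -42.401°, shortest Δλ = 118.764° (east) — does not cross 180°.
Leg 2: -42.401° → +88.979°, shortest Δλ = 131.38° (east) — does not cross 180°.
Total crossings: 0.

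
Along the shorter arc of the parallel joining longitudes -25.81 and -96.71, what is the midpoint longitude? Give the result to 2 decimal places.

-61.26°

Signed shortest Δλ from -25.81° to -96.71° is -70.90°.
Midpoint longitude = -25.81° + (-70.90°)/2 = -25.81° − 35.45° = -61.26°.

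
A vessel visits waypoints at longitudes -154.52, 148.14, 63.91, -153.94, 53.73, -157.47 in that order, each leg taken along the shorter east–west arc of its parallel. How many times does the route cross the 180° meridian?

Leg 1: -154.52° → +148.14°, shortest Δλ = -57.34° (west) — crosses 180°.
Leg 2: +148.14° → +63.91°, shortest Δλ = -84.23° (west) — does not cross 180°.
Leg 3: +63.91° → -153.94°, shortest Δλ = 142.15° (east) — crosses 180°.
Leg 4: -153.94° → +53.73°, shortest Δλ = -152.33° (west) — crosses 180°.
Leg 5: +53.73° → -157.47°, shortest Δλ = 148.8° (east) — crosses 180°.
Total crossings: 4.

4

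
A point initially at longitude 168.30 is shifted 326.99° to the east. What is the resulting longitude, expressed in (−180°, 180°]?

Start at +168.30°; shift +326.99° → +495.29°.
+495.29° lies outside (−180°, 180°]; subtract 360° → +135.29°.

+135.29°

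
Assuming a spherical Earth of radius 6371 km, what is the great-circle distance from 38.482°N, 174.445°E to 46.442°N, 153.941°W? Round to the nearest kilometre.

Δλ = -153.941 − 174.445 = -328.386°; wrapped into (−180°, 180°]: 31.614°.
Δφ = 46.442 − 38.482 = 7.960°.
a = sin²(Δφ/2) + cos φ₁ · cos φ₂ · sin²(Δλ/2) = 0.044843.
c = 2·atan2(√a, √(1−a)) = 0.42675 rad → d = 6371·c ≈ 2718.85 km.

2719 km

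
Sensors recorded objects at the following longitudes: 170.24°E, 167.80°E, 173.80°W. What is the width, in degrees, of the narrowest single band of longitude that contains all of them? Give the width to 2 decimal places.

Sort the longitudes: -173.80°, +167.80°, +170.24°.
Eastward gaps between consecutive values (wrapping around): 341.60°, 2.44°, 15.96°.
Largest gap = 341.60° ⇒ minimal covering band is its complement: 360° − 341.60° = 18.40°.
Band runs from +167.80° eastward to -173.80°, crossing the antimeridian.

18.40°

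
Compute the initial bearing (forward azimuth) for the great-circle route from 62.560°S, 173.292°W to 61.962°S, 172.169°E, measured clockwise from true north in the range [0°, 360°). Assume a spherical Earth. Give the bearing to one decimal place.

268.6°

Δλ = 172.169 − -173.292 = 345.461°; wrapped into (−180°, 180°]: -14.539°.
θ = atan2( sin Δλ · cos φ₂ , cos φ₁ · sin φ₂ − sin φ₁ · cos φ₂ · cos Δλ )
  = atan2(-0.11800, -0.00292) = -91.419° → normalised to [0°, 360°): 268.581°.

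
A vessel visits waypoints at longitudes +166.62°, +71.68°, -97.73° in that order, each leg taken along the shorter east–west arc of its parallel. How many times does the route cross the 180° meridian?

Leg 1: +166.62° → +71.68°, shortest Δλ = -94.94° (west) — does not cross 180°.
Leg 2: +71.68° → -97.73°, shortest Δλ = -169.41° (west) — does not cross 180°.
Total crossings: 0.

0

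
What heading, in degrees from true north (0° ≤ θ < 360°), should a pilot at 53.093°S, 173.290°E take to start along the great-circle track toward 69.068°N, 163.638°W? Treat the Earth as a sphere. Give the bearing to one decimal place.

Δλ = -163.638 − 173.290 = -336.928°; wrapped into (−180°, 180°]: 23.072°.
θ = atan2( sin Δλ · cos φ₂ , cos φ₁ · sin φ₂ − sin φ₁ · cos φ₂ · cos Δλ )
  = atan2(0.14001, 0.82371) = 9.646° → normalised to [0°, 360°): 9.646°.

9.6°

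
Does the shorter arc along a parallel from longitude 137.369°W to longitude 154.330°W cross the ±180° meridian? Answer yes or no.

Signed shortest Δλ = ((-154.330 − -137.369 + 180) mod 360) − 180 = -16.961°.
Going west by 16.961° from -137.369° reaches -154.330° without touching 180°.

No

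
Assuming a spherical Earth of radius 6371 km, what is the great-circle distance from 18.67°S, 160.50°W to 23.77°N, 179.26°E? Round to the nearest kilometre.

Δλ = 179.26 − -160.50 = 339.76°; wrapped into (−180°, 180°]: -20.24°.
Δφ = 23.77 − -18.67 = 42.44°.
a = sin²(Δφ/2) + cos φ₁ · cos φ₂ · sin²(Δλ/2) = 0.157776.
c = 2·atan2(√a, √(1−a)) = 0.81695 rad → d = 6371·c ≈ 5204.79 km.

5205 km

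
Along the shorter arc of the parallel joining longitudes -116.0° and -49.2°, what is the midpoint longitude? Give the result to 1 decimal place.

Signed shortest Δλ from -116.0° to -49.2° is +66.8°.
Midpoint longitude = -116.0° + (+66.8°)/2 = -116.0° + 33.4° = -82.6°.

-82.6°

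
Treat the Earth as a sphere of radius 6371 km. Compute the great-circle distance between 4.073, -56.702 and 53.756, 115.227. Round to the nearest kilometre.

Δλ = 115.227 − -56.702 = 171.929°.
Δφ = 53.756 − 4.073 = 49.683°.
a = sin²(Δφ/2) + cos φ₁ · cos φ₂ · sin²(Δλ/2) = 0.763303.
c = 2·atan2(√a, √(1−a)) = 2.12540 rad → d = 6371·c ≈ 13540.92 km.

13541 km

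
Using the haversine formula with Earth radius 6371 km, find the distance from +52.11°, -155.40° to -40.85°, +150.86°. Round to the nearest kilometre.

11561 km

Δλ = 150.86 − -155.40 = 306.26°; wrapped into (−180°, 180°]: -53.74°.
Δφ = -40.85 − 52.11 = -92.96°.
a = sin²(Δφ/2) + cos φ₁ · cos φ₂ · sin²(Δλ/2) = 0.620717.
c = 2·atan2(√a, √(1−a)) = 1.81464 rad → d = 6371·c ≈ 11561.06 km.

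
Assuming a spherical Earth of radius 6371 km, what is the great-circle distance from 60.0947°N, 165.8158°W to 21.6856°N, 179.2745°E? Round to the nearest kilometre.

Δλ = 179.2745 − -165.8158 = 345.0903°; wrapped into (−180°, 180°]: -14.9097°.
Δφ = 21.6856 − 60.0947 = -38.4091°.
a = sin²(Δφ/2) + cos φ₁ · cos φ₂ · sin²(Δλ/2) = 0.116001.
c = 2·atan2(√a, √(1−a)) = 0.69509 rad → d = 6371·c ≈ 4428.41 km.

4428 km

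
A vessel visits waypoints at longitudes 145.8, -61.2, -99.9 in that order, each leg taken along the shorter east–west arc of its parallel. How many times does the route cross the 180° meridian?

Leg 1: +145.8° → -61.2°, shortest Δλ = 153.0° (east) — crosses 180°.
Leg 2: -61.2° → -99.9°, shortest Δλ = -38.7° (west) — does not cross 180°.
Total crossings: 1.

1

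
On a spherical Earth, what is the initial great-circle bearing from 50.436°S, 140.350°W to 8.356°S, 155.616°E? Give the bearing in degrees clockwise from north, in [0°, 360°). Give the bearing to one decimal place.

285.2°

Δλ = 155.616 − -140.350 = 295.966°; wrapped into (−180°, 180°]: -64.034°.
θ = atan2( sin Δλ · cos φ₂ , cos φ₁ · sin φ₂ − sin φ₁ · cos φ₂ · cos Δλ )
  = atan2(-0.88951, 0.24139) = -74.817° → normalised to [0°, 360°): 285.183°.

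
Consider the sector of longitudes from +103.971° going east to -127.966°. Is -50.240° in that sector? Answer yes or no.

Band width going east from +103.971° to -127.966°: ((-127.966 − 103.971) mod 360) = 128.063°.
Offset of -50.240° east of the west edge: ((-50.240 − 103.971) mod 360) = 205.789°.
205.789° > 128.063° ⇒ outside.

No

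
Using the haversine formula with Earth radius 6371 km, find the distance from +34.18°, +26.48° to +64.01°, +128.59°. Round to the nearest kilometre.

Δλ = 128.59 − 26.48 = 102.11°.
Δφ = 64.01 − 34.18 = 29.83°.
a = sin²(Δφ/2) + cos φ₁ · cos φ₂ · sin²(Δλ/2) = 0.285537.
c = 2·atan2(√a, √(1−a)) = 1.12749 rad → d = 6371·c ≈ 7183.25 km.

7183 km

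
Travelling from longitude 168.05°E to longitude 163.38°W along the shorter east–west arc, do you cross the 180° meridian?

Naïve |-163.38 − 168.05| = 331.43° > 180°, so the shorter arc goes the other way round — across 180°.
Signed shortest Δλ = ((-163.38 − 168.05 + 180) mod 360) − 180 = 28.57°.
Going east by 28.57° from +168.05° passes through 180° before reaching -163.38°.

Yes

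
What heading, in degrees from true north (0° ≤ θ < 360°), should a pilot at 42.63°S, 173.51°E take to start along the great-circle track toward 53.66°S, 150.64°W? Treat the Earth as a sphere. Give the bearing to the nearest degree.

Δλ = -150.64 − 173.51 = -324.15°; wrapped into (−180°, 180°]: 35.85°.
θ = atan2( sin Δλ · cos φ₂ , cos φ₁ · sin φ₂ − sin φ₁ · cos φ₂ · cos Δλ )
  = atan2(0.34705, -0.26735) = 127.609° → normalised to [0°, 360°): 127.609°.

128°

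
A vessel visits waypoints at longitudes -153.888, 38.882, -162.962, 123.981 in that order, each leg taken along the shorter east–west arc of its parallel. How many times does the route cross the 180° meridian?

Leg 1: -153.888° → +38.882°, shortest Δλ = -167.23° (west) — crosses 180°.
Leg 2: +38.882° → -162.962°, shortest Δλ = 158.156° (east) — crosses 180°.
Leg 3: -162.962° → +123.981°, shortest Δλ = -73.057° (west) — crosses 180°.
Total crossings: 3.

3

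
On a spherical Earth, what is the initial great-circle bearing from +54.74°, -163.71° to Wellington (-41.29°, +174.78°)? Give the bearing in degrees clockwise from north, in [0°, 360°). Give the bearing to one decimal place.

Δλ = 174.78 − -163.71 = 338.49°; wrapped into (−180°, 180°]: -21.51°.
θ = atan2( sin Δλ · cos φ₂ , cos φ₁ · sin φ₂ − sin φ₁ · cos φ₂ · cos Δλ )
  = atan2(-0.27550, -0.95174) = -163.856° → normalised to [0°, 360°): 196.144°.

196.1°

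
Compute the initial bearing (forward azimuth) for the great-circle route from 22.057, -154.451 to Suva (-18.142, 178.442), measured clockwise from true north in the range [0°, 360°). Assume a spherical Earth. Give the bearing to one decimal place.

215.5°

Δλ = 178.442 − -154.451 = 332.893°; wrapped into (−180°, 180°]: -27.107°.
θ = atan2( sin Δλ · cos φ₂ , cos φ₁ · sin φ₂ − sin φ₁ · cos φ₂ · cos Δλ )
  = atan2(-0.43300, -0.60625) = -144.464° → normalised to [0°, 360°): 215.536°.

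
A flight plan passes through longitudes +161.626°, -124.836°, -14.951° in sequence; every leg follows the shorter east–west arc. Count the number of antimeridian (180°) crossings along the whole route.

1

Leg 1: +161.626° → -124.836°, shortest Δλ = 73.538° (east) — crosses 180°.
Leg 2: -124.836° → -14.951°, shortest Δλ = 109.885° (east) — does not cross 180°.
Total crossings: 1.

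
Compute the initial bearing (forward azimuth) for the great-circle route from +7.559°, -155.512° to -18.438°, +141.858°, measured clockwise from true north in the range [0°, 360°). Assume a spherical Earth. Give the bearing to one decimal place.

246.2°

Δλ = 141.858 − -155.512 = 297.370°; wrapped into (−180°, 180°]: -62.630°.
θ = atan2( sin Δλ · cos φ₂ , cos φ₁ · sin φ₂ − sin φ₁ · cos φ₂ · cos Δλ )
  = atan2(-0.84247, -0.37090) = -113.762° → normalised to [0°, 360°): 246.238°.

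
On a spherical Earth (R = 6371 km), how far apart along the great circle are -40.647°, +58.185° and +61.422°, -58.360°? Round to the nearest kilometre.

Δλ = -58.360 − 58.185 = -116.545°.
Δφ = 61.422 − -40.647 = 102.069°.
a = sin²(Δφ/2) + cos φ₁ · cos φ₂ · sin²(Δλ/2) = 0.867118.
c = 2·atan2(√a, √(1−a)) = 2.39534 rad → d = 6371·c ≈ 15260.69 km.

15261 km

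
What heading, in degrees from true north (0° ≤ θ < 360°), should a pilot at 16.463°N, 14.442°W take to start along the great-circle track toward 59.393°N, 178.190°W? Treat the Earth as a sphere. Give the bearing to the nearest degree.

352°

Δλ = -178.190 − -14.442 = -163.748°.
θ = atan2( sin Δλ · cos φ₂ , cos φ₁ · sin φ₂ − sin φ₁ · cos φ₂ · cos Δλ )
  = atan2(-0.14249, 0.96392) = -8.409° → normalised to [0°, 360°): 351.591°.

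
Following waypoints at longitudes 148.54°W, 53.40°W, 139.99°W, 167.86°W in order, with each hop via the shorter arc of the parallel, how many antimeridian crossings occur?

Leg 1: -148.54° → -53.40°, shortest Δλ = 95.14° (east) — does not cross 180°.
Leg 2: -53.40° → -139.99°, shortest Δλ = -86.59° (west) — does not cross 180°.
Leg 3: -139.99° → -167.86°, shortest Δλ = -27.87° (west) — does not cross 180°.
Total crossings: 0.

0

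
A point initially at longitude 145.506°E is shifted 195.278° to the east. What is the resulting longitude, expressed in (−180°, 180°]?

Start at +145.506°; shift +195.278° → +340.784°.
+340.784° lies outside (−180°, 180°]; subtract 360° → -19.216°.

19.216°W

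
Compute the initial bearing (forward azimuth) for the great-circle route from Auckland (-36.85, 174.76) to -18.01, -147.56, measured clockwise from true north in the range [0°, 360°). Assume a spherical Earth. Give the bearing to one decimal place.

70.7°

Δλ = -147.56 − 174.76 = -322.32°; wrapped into (−180°, 180°]: 37.68°.
θ = atan2( sin Δλ · cos φ₂ , cos φ₁ · sin φ₂ − sin φ₁ · cos φ₂ · cos Δλ )
  = atan2(0.58130, 0.20398) = 70.664° → normalised to [0°, 360°): 70.664°.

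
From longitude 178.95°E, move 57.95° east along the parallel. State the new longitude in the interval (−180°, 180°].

Start at +178.95°; shift +57.95° → +236.90°.
+236.90° lies outside (−180°, 180°]; subtract 360° → -123.10°.

123.10°W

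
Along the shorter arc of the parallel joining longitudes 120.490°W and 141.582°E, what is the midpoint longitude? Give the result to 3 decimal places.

Signed shortest Δλ from -120.490° to +141.582° is -97.928°.
Midpoint longitude = -120.490° + (-97.928°)/2 = -120.490° − 48.964° = -169.454°.
(The naïve average (-120.490 + +141.582)/2 = 10.546° is on the wrong side of the globe.)

169.454°W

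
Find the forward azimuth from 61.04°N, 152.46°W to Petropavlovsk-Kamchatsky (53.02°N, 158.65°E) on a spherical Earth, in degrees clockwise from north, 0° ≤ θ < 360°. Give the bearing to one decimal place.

275.1°

Δλ = 158.65 − -152.46 = 311.11°; wrapped into (−180°, 180°]: -48.89°.
θ = atan2( sin Δλ · cos φ₂ , cos φ₁ · sin φ₂ − sin φ₁ · cos φ₂ · cos Δλ )
  = atan2(-0.45323, 0.04074) = -84.863° → normalised to [0°, 360°): 275.137°.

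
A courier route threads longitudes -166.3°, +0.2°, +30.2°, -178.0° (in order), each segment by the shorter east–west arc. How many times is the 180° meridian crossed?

Leg 1: -166.3° → +0.2°, shortest Δλ = 166.5° (east) — does not cross 180°.
Leg 2: +0.2° → +30.2°, shortest Δλ = 30.0° (east) — does not cross 180°.
Leg 3: +30.2° → -178.0°, shortest Δλ = 151.8° (east) — crosses 180°.
Total crossings: 1.

1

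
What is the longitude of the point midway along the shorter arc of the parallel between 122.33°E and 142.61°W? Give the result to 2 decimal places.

Signed shortest Δλ from +122.33° to -142.61° is +95.06°.
Midpoint longitude = +122.33° + (+95.06°)/2 = +122.33° + 47.53° = +169.86°.
(The naïve average (+122.33 + -142.61)/2 = -10.14° is on the wrong side of the globe.)

169.86°E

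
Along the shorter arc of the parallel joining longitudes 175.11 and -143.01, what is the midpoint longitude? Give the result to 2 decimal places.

-163.95°

Signed shortest Δλ from +175.11° to -143.01° is +41.88°.
Midpoint longitude = +175.11° + (+41.88°)/2 = +175.11° + 20.94° = +196.05°.
Normalise into (−180°, 180°]: -163.95°.
(The naïve average (+175.11 + -143.01)/2 = 16.05° is on the wrong side of the globe.)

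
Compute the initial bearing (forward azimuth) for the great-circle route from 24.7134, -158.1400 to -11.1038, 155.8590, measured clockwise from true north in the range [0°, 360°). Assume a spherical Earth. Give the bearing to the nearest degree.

Δλ = 155.8590 − -158.1400 = 313.9990°; wrapped into (−180°, 180°]: -46.0010°.
θ = atan2( sin Δλ · cos φ₂ , cos φ₁ · sin φ₂ − sin φ₁ · cos φ₂ · cos Δλ )
  = atan2(-0.70589, -0.45993) = -123.087° → normalised to [0°, 360°): 236.913°.

237°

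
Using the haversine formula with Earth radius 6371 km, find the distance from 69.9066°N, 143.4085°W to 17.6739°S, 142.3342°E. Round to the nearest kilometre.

Δλ = 142.3342 − -143.4085 = 285.7427°; wrapped into (−180°, 180°]: -74.2573°.
Δφ = -17.6739 − 69.9066 = -87.5805°.
a = sin²(Δφ/2) + cos φ₁ · cos φ₂ · sin²(Δλ/2) = 0.598154.
c = 2·atan2(√a, √(1−a)) = 1.76839 rad → d = 6371·c ≈ 11266.40 km.

11266 km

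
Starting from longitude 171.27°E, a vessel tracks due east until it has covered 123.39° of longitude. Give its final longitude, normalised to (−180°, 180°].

65.34°W

Start at +171.27°; shift +123.39° → +294.66°.
+294.66° lies outside (−180°, 180°]; subtract 360° → -65.34°.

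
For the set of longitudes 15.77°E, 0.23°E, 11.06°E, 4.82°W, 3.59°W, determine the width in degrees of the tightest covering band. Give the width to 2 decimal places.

Sort the longitudes: -4.82°, -3.59°, +0.23°, +11.06°, +15.77°.
Eastward gaps between consecutive values (wrapping around): 1.23°, 3.82°, 10.83°, 4.71°, 339.41°.
Largest gap = 339.41° ⇒ minimal covering band is its complement: 360° − 339.41° = 20.59°.
Band runs from -4.82° eastward to +15.77°.

20.59°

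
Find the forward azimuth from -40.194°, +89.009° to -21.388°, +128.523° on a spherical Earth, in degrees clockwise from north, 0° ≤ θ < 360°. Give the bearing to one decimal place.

Δλ = 128.523 − 89.009 = 39.514°.
θ = atan2( sin Δλ · cos φ₂ , cos φ₁ · sin φ₂ − sin φ₁ · cos φ₂ · cos Δλ )
  = atan2(0.59245, 0.18503) = 72.655° → normalised to [0°, 360°): 72.655°.

72.7°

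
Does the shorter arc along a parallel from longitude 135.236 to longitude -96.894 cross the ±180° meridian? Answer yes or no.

Naïve |-96.894 − 135.236| = 232.13° > 180°, so the shorter arc goes the other way round — across 180°.
Signed shortest Δλ = ((-96.894 − 135.236 + 180) mod 360) − 180 = 127.87°.
Going east by 127.87° from +135.236° passes through 180° before reaching -96.894°.

Yes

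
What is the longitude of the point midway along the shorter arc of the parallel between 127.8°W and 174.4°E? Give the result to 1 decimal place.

Signed shortest Δλ from -127.8° to +174.4° is -57.8°.
Midpoint longitude = -127.8° + (-57.8°)/2 = -127.8° − 28.9° = -156.7°.
(The naïve average (-127.8 + +174.4)/2 = 23.3° is on the wrong side of the globe.)

156.7°W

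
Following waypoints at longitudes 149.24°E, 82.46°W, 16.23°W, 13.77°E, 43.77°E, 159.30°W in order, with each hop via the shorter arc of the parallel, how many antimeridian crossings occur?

Leg 1: +149.24° → -82.46°, shortest Δλ = 128.3° (east) — crosses 180°.
Leg 2: -82.46° → -16.23°, shortest Δλ = 66.23° (east) — does not cross 180°.
Leg 3: -16.23° → +13.77°, shortest Δλ = 30.0° (east) — does not cross 180°.
Leg 4: +13.77° → +43.77°, shortest Δλ = 30.0° (east) — does not cross 180°.
Leg 5: +43.77° → -159.30°, shortest Δλ = 156.93° (east) — crosses 180°.
Total crossings: 2.

2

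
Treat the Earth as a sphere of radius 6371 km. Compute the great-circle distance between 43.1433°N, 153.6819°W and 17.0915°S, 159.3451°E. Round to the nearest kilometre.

8233 km

Δλ = 159.3451 − -153.6819 = 313.0270°; wrapped into (−180°, 180°]: -46.9730°.
Δφ = -17.0915 − 43.1433 = -60.2348°.
a = sin²(Δφ/2) + cos φ₁ · cos φ₂ · sin²(Δλ/2) = 0.362547.
c = 2·atan2(√a, √(1−a)) = 1.29230 rad → d = 6371·c ≈ 8233.27 km.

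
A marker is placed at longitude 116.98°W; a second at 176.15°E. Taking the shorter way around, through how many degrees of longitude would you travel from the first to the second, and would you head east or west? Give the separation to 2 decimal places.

66.87° west

Raw difference: 176.15 − -116.98 = 293.13°.
Normalise into (−180°, 180°]: 293.13° − 360° = -66.87°.
Negative ⇒ the second point lies to the west; separation 66.87°.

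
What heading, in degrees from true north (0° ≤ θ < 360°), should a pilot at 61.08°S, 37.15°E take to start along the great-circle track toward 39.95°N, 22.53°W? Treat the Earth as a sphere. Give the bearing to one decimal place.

314.5°

Δλ = -22.53 − 37.15 = -59.68°.
θ = atan2( sin Δλ · cos φ₂ , cos φ₁ · sin φ₂ − sin φ₁ · cos φ₂ · cos Δλ )
  = atan2(-0.66175, 0.64926) = -45.546° → normalised to [0°, 360°): 314.454°.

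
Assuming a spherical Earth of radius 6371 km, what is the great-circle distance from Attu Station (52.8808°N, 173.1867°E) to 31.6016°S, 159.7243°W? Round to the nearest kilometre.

Δλ = -159.7243 − 173.1867 = -332.9110°; wrapped into (−180°, 180°]: 27.0890°.
Δφ = -31.6016 − 52.8808 = -84.4824°.
a = sin²(Δφ/2) + cos φ₁ · cos φ₂ · sin²(Δλ/2) = 0.480116.
c = 2·atan2(√a, √(1−a)) = 1.53102 rad → d = 6371·c ≈ 9754.12 km.

9754 km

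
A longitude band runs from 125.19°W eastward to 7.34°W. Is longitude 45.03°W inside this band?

Yes

Band width going east from -125.19° to -7.34°: ((-7.34 − -125.19) mod 360) = 117.85°.
Offset of -45.03° east of the west edge: ((-45.03 − -125.19) mod 360) = 80.16°.
80.16° ≤ 117.85° ⇒ inside.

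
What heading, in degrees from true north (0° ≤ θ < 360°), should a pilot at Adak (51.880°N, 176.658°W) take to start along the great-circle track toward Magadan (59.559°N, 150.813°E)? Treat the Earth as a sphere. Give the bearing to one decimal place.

Δλ = 150.813 − -176.658 = 327.471°; wrapped into (−180°, 180°]: -32.529°.
θ = atan2( sin Δλ · cos φ₂ , cos φ₁ · sin φ₂ − sin φ₁ · cos φ₂ · cos Δλ )
  = atan2(-0.27244, 0.19615) = -54.246° → normalised to [0°, 360°): 305.754°.

305.8°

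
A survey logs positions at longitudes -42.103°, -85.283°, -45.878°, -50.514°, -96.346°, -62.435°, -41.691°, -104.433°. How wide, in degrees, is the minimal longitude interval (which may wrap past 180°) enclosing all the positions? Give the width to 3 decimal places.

62.742°

Sort the longitudes: -104.433°, -96.346°, -85.283°, -62.435°, -50.514°, -45.878°, -42.103°, -41.691°.
Eastward gaps between consecutive values (wrapping around): 8.087°, 11.063°, 22.848°, 11.921°, 4.636°, 3.775°, 0.412°, 297.258°.
Largest gap = 297.258° ⇒ minimal covering band is its complement: 360° − 297.258° = 62.742°.
Band runs from -104.433° eastward to -41.691°.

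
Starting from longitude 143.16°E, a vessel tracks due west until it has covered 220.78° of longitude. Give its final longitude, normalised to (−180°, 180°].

Start at +143.16°; shift −220.78° → -77.62°.
-77.62° already lies in (−180°, 180°].

77.62°W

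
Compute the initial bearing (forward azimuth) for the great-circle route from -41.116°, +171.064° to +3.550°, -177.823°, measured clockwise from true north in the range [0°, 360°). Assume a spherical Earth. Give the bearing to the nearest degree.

Δλ = -177.823 − 171.064 = -348.887°; wrapped into (−180°, 180°]: 11.113°.
θ = atan2( sin Δλ · cos φ₂ , cos φ₁ · sin φ₂ − sin φ₁ · cos φ₂ · cos Δλ )
  = atan2(0.19237, 0.69067) = 15.564° → normalised to [0°, 360°): 15.564°.

16°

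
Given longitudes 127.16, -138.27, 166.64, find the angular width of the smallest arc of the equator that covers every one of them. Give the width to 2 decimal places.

94.57°

Sort the longitudes: -138.27°, +127.16°, +166.64°.
Eastward gaps between consecutive values (wrapping around): 265.43°, 39.48°, 55.09°.
Largest gap = 265.43° ⇒ minimal covering band is its complement: 360° − 265.43° = 94.57°.
Band runs from +127.16° eastward to -138.27°, crossing the antimeridian.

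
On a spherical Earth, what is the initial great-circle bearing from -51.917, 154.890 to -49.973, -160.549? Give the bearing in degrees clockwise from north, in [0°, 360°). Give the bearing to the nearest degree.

104°

Δλ = -160.549 − 154.890 = -315.439°; wrapped into (−180°, 180°]: 44.561°.
θ = atan2( sin Δλ · cos φ₂ , cos φ₁ · sin φ₂ − sin φ₁ · cos φ₂ · cos Δλ )
  = atan2(0.45128, -0.11162) = 103.893° → normalised to [0°, 360°): 103.893°.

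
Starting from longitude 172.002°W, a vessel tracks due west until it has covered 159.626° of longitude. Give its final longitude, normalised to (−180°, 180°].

28.372°E

Start at -172.002°; shift −159.626° → -331.628°.
-331.628° lies outside (−180°, 180°]; add 360° → +28.372°.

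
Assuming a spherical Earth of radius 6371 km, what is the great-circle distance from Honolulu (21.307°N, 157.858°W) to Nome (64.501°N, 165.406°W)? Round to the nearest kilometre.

4835 km

Δλ = -165.406 − -157.858 = -7.548°.
Δφ = 64.501 − 21.307 = 43.194°.
a = sin²(Δφ/2) + cos φ₁ · cos φ₂ · sin²(Δλ/2) = 0.137217.
c = 2·atan2(√a, √(1−a)) = 0.75894 rad → d = 6371·c ≈ 4835.21 km.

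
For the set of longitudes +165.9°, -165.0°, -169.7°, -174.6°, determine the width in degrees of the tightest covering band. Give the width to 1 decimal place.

29.1°

Sort the longitudes: -174.6°, -169.7°, -165.0°, +165.9°.
Eastward gaps between consecutive values (wrapping around): 4.9°, 4.7°, 330.9°, 19.5°.
Largest gap = 330.9° ⇒ minimal covering band is its complement: 360° − 330.9° = 29.1°.
Band runs from +165.9° eastward to -165.0°, crossing the antimeridian.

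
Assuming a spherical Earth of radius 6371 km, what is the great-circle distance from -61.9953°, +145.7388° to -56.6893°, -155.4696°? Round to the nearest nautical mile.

1763 nmi

Δλ = -155.4696 − 145.7388 = -301.2084°; wrapped into (−180°, 180°]: 58.7916°.
Δφ = -56.6893 − -61.9953 = 5.3060°.
a = sin²(Δφ/2) + cos φ₁ · cos φ₂ · sin²(Δλ/2) = 0.064268.
c = 2·atan2(√a, √(1−a)) = 0.51262 rad → d = 6371·c ≈ 3265.88 km ≈ 1763.44 nmi.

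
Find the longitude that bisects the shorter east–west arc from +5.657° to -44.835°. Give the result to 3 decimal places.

-19.589°

Signed shortest Δλ from +5.657° to -44.835° is -50.492°.
Midpoint longitude = +5.657° + (-50.492°)/2 = +5.657° − 25.246° = -19.589°.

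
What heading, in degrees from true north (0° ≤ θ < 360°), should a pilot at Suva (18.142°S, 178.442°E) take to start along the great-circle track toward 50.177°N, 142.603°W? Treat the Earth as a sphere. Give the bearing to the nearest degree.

Δλ = -142.603 − 178.442 = -321.045°; wrapped into (−180°, 180°]: 38.955°.
θ = atan2( sin Δλ · cos φ₂ , cos φ₁ · sin φ₂ − sin φ₁ · cos φ₂ · cos Δλ )
  = atan2(0.40264, 0.88491) = 24.466° → normalised to [0°, 360°): 24.466°.

24°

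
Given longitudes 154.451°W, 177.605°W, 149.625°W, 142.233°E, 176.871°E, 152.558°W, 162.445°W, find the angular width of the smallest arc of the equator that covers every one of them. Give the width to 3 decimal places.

Sort the longitudes: -177.605°, -162.445°, -154.451°, -152.558°, -149.625°, +142.233°, +176.871°.
Eastward gaps between consecutive values (wrapping around): 15.160°, 7.994°, 1.893°, 2.933°, 291.858°, 34.638°, 5.524°.
Largest gap = 291.858° ⇒ minimal covering band is its complement: 360° − 291.858° = 68.142°.
Band runs from +142.233° eastward to -149.625°, crossing the antimeridian.

68.142°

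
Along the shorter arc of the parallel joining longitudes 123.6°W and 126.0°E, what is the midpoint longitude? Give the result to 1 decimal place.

Signed shortest Δλ from -123.6° to +126.0° is -110.4°.
Midpoint longitude = -123.6° + (-110.4°)/2 = -123.6° − 55.2° = -178.8°.
(The naïve average (-123.6 + +126.0)/2 = 1.2° is on the wrong side of the globe.)

178.8°W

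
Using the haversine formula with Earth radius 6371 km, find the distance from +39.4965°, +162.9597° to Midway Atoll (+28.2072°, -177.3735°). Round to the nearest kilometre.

Δλ = -177.3735 − 162.9597 = -340.3332°; wrapped into (−180°, 180°]: 19.6668°.
Δφ = 28.2072 − 39.4965 = -11.2893°.
a = sin²(Δφ/2) + cos φ₁ · cos φ₂ · sin²(Δλ/2) = 0.029509.
c = 2·atan2(√a, √(1−a)) = 0.34527 rad → d = 6371·c ≈ 2199.74 km.

2200 km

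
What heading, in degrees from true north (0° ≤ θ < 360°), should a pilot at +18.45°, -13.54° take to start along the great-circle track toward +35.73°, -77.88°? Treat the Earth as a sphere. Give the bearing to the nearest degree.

301°

Δλ = -77.88 − -13.54 = -64.34°.
θ = atan2( sin Δλ · cos φ₂ , cos φ₁ · sin φ₂ − sin φ₁ · cos φ₂ · cos Δλ )
  = atan2(-0.73172, 0.44270) = -58.825° → normalised to [0°, 360°): 301.175°.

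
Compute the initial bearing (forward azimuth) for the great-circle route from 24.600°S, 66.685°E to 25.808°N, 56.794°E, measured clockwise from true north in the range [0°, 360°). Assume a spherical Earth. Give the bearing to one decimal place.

348.6°

Δλ = 56.794 − 66.685 = -9.891°.
θ = atan2( sin Δλ · cos φ₂ , cos φ₁ · sin φ₂ − sin φ₁ · cos φ₂ · cos Δλ )
  = atan2(-0.15464, 0.76503) = -11.428° → normalised to [0°, 360°): 348.572°.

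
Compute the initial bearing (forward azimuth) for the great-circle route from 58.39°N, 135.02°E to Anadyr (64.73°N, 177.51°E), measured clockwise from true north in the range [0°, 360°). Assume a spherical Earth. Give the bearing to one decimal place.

54.5°

Δλ = 177.51 − 135.02 = 42.49°.
θ = atan2( sin Δλ · cos φ₂ , cos φ₁ · sin φ₂ − sin φ₁ · cos φ₂ · cos Δλ )
  = atan2(0.28834, 0.20590) = 54.470° → normalised to [0°, 360°): 54.470°.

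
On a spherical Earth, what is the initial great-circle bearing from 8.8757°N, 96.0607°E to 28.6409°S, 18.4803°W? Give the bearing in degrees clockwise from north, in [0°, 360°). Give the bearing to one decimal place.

242.4°

Δλ = -18.4803 − 96.0607 = -114.5410°.
θ = atan2( sin Δλ · cos φ₂ , cos φ₁ · sin φ₂ − sin φ₁ · cos φ₂ · cos Δλ )
  = atan2(-0.79836, -0.41734) = -117.598° → normalised to [0°, 360°): 242.402°.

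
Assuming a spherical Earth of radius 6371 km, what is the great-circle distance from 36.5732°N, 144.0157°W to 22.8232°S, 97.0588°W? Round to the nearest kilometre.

Δλ = -97.0588 − -144.0157 = 46.9569°.
Δφ = -22.8232 − 36.5732 = -59.3964°.
a = sin²(Δφ/2) + cos φ₁ · cos φ₂ · sin²(Δλ/2) = 0.362944.
c = 2·atan2(√a, √(1−a)) = 1.29313 rad → d = 6371·c ≈ 8238.53 km.

8239 km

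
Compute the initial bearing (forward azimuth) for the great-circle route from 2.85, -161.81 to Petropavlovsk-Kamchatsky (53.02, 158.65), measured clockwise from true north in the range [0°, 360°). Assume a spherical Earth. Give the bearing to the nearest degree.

Δλ = 158.65 − -161.81 = 320.46°; wrapped into (−180°, 180°]: -39.54°.
θ = atan2( sin Δλ · cos φ₂ , cos φ₁ · sin φ₂ − sin φ₁ · cos φ₂ · cos Δλ )
  = atan2(-0.38295, 0.77479) = -26.301° → normalised to [0°, 360°): 333.699°.

334°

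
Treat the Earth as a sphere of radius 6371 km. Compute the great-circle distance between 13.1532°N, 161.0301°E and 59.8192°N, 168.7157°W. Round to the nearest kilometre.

5750 km

Δλ = -168.7157 − 161.0301 = -329.7458°; wrapped into (−180°, 180°]: 30.2542°.
Δφ = 59.8192 − 13.1532 = 46.6660°.
a = sin²(Δφ/2) + cos φ₁ · cos φ₂ · sin²(Δλ/2) = 0.190213.
c = 2·atan2(√a, √(1−a)) = 0.90260 rad → d = 6371·c ≈ 5750.44 km.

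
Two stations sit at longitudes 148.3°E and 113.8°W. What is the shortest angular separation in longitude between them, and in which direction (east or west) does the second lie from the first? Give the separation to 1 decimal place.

97.9° east

Raw difference: -113.8 − 148.3 = -262.1°.
Normalise into (−180°, 180°]: -262.1° + 360° = 97.9°.
Positive ⇒ the second point lies to the east; separation 97.9°.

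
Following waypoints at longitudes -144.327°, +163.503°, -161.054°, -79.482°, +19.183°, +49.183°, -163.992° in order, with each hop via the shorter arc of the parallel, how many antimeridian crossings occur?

Leg 1: -144.327° → +163.503°, shortest Δλ = -52.17° (west) — crosses 180°.
Leg 2: +163.503° → -161.054°, shortest Δλ = 35.443° (east) — crosses 180°.
Leg 3: -161.054° → -79.482°, shortest Δλ = 81.572° (east) — does not cross 180°.
Leg 4: -79.482° → +19.183°, shortest Δλ = 98.665° (east) — does not cross 180°.
Leg 5: +19.183° → +49.183°, shortest Δλ = 30.0° (east) — does not cross 180°.
Leg 6: +49.183° → -163.992°, shortest Δλ = 146.825° (east) — crosses 180°.
Total crossings: 3.

3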